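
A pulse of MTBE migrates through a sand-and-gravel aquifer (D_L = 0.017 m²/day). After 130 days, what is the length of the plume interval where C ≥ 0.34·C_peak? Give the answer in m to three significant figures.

The plume is Gaussian with σ = √(2Dt) = √(2 × 0.017 × 130) = 2.102 m.
C/C_peak = exp(−Δx²/(2σ²)) = 0.34 ⇒ Δx = σ·√(−2 ln 0.34) = 2.102 × 1.469 = 3.088 m.
Width = 2Δx = 6.18 m.

6.18 m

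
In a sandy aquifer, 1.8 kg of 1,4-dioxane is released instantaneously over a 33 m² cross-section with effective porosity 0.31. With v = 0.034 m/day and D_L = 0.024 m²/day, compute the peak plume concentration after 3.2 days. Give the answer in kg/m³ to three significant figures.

The peak of an instantaneous 1D plume sits at x = vt; there the Gaussian factor is 1 and C_max = M/(n_e·A·√(4πDt)), where n_e·A is the pore area the mass is dissolved in.
√(4πDt) = √(4π × 0.024 × 3.2) = 0.9824 m, so C_max = 1.8/(0.31 × 33 × 0.9824) = 0.179 kg/m³.

0.179 kg/m³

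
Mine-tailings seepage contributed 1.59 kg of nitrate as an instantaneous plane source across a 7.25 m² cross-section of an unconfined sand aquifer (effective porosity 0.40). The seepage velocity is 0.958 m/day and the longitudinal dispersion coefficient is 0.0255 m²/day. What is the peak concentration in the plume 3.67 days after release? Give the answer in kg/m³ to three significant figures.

The peak of an instantaneous 1D plume sits at x = vt; there the Gaussian factor is 1 and C_max = M/(n_e·A·√(4πDt)), where n_e·A is the pore area the mass is dissolved in.
√(4πDt) = √(4π × 0.0255 × 3.67) = 1.084 m, so C_max = 1.59/(0.40 × 7.25 × 1.084) = 0.506 kg/m³.

0.506 kg/m³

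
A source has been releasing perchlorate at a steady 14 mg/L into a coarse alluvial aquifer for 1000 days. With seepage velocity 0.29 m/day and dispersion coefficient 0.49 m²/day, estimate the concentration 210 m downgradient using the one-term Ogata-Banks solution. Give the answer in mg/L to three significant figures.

For a continuous step input, C/C₀ ≈ ½·erfc((x−vt)/(2√(Dt))).
vt = 0.29 × 1000 = 290 m and 2√(Dt) = 2√(0.49 × 1000) = 44.27 m.
Argument (x−vt)/(2√(Dt)) = (210 − 290)/44.27 = -1.807; ½·erfc(-1.807) = 0.9947.
C = 14 × 0.9947 = 13.9 mg/L.

13.9 mg/L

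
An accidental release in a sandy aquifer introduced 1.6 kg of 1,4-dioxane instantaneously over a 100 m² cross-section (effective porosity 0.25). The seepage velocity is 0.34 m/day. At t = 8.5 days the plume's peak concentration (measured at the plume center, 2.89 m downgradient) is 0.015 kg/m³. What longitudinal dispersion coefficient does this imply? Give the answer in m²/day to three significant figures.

At the plume center C_max = M/(n_e·A·√(4πDt)), so D = M²/(4πt·(n_e·A·C_max)²).
n_e·A·C_max = 0.25 × 100 × 0.015 = 0.3750 kg/m.
D = 1.6²/(4π × 8.5 × 0.3750²) = 0.170 m²/day.

0.170 m²/day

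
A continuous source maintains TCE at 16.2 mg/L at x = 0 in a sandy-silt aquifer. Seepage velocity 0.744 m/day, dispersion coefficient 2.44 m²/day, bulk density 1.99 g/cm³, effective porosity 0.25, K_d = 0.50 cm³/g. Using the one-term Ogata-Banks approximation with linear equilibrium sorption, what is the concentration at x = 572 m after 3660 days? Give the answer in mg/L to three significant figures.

5.46 mg/L

Retardation factor R = 1 + ρ_b·K_d/n = 1 + 1.99 × 0.50/0.25 = 4.980.
Sorption retards both mechanisms: v_R = v/R = 0.1494 m/day, D_R = D/R = 0.4900 m²/day.
v_R·t = 0.1494 × 3660 = 546.804 m; 2√(D_R t) = 84.70 m; argument = (572 − 546.804)/84.70 = 0.2975.
C = C₀ × ½·erfc(0.2975) = 16.2 × 0.3370 = 5.46 mg/L.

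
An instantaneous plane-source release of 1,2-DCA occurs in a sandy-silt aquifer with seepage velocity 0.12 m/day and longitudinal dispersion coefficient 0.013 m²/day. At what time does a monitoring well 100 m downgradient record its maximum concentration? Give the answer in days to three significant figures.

832 days

For the 1D instantaneous-source solution, setting ∂C/∂t = 0 at fixed x gives v²t² + 2Dt − x² = 0, so t = (√(D² + v²x²) − D)/v².
√(D² + v²x²) = √(0.013² + 0.12² × 100²) = 12.00; v² = 0.0144.
t = (12.00 − 0.013)/0.0144 = 832 days (vs. the pure-advection estimate x/v = 833 d).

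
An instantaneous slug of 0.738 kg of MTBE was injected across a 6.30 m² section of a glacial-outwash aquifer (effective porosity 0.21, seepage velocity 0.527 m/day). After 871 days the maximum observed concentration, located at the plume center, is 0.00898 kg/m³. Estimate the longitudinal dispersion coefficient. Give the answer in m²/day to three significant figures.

At the plume center C_max = M/(n_e·A·√(4πDt)), so D = M²/(4πt·(n_e·A·C_max)²).
n_e·A·C_max = 0.21 × 6.30 × 0.00898 = 0.01188 kg/m.
D = 0.738²/(4π × 871 × 0.01188²) = 0.353 m²/day.

0.353 m²/day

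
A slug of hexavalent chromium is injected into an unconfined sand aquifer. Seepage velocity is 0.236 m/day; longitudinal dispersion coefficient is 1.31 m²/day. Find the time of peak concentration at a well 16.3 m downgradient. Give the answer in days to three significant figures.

For the 1D instantaneous-source solution, setting ∂C/∂t = 0 at fixed x gives v²t² + 2Dt − x² = 0, so t = (√(D² + v²x²) − D)/v².
√(D² + v²x²) = √(1.31² + 0.236² × 16.3²) = 4.064; v² = 0.055696.
t = (4.064 − 1.31)/0.055696 = 49.4 days (vs. the pure-advection estimate x/v = 69.1 d).

49.4 days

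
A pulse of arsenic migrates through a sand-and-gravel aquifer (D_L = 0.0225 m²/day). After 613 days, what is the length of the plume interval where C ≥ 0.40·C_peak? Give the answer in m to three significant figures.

The plume is Gaussian with σ = √(2Dt) = √(2 × 0.0225 × 613) = 5.252 m.
C/C_peak = exp(−Δx²/(2σ²)) = 0.40 ⇒ Δx = σ·√(−2 ln 0.40) = 5.252 × 1.354 = 7.111 m.
Width = 2Δx = 14.2 m.

14.2 m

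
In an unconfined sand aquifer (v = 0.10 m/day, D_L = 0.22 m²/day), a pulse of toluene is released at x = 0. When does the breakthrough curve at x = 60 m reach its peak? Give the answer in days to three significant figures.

For the 1D instantaneous-source solution, setting ∂C/∂t = 0 at fixed x gives v²t² + 2Dt − x² = 0, so t = (√(D² + v²x²) − D)/v².
√(D² + v²x²) = √(0.22² + 0.10² × 60²) = 6.004; v² = 0.01.
t = (6.004 − 0.22)/0.01 = 578 days (vs. the pure-advection estimate x/v = 600 d).

578 days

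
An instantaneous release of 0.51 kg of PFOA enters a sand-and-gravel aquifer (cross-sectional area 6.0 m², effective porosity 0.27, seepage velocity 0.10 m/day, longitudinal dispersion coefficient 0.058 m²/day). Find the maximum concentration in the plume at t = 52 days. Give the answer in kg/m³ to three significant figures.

The peak of an instantaneous 1D plume sits at x = vt; there the Gaussian factor is 1 and C_max = M/(n_e·A·√(4πDt)), where n_e·A is the pore area the mass is dissolved in.
√(4πDt) = √(4π × 0.058 × 52) = 6.156 m, so C_max = 0.51/(0.27 × 6.0 × 6.156) = 0.0511 kg/m³.

0.0511 kg/m³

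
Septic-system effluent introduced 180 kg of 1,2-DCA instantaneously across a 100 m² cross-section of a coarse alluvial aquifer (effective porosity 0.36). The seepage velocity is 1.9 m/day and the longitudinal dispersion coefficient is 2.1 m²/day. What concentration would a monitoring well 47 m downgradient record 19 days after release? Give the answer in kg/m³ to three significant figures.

For an instantaneous plane source, C(x,t) = M/(n_e·A·√(4πDt)) · exp(−(x−vt)²/(4Dt)), with n_e·A the pore (flow) area.
Plume center vt = 1.9 × 19 = 36.1 m, so the well at 47 m is 10.9 m downgradient of the peak.
√(4πDt) = 22.39 m, giving peak height M/(n_e·A·√(4πDt)) = 180/(0.36 × 100 × 22.39) = 0.2233 kg/m³.
(x−vt)²/(4Dt) = (10.9)²/(4 × 2.1 × 19) = 0.7444; exp(−0.7444) = 0.4750.
C = 0.2233 × 0.4750 = 0.106 kg/m³.

0.106 kg/m³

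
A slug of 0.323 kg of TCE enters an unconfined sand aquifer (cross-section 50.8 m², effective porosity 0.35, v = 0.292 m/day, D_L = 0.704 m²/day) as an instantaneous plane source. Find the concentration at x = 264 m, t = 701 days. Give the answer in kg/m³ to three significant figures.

For an instantaneous plane source, C(x,t) = M/(n_e·A·√(4πDt)) · exp(−(x−vt)²/(4Dt)), with n_e·A the pore (flow) area.
Plume center vt = 0.292 × 701 = 204.692 m, so the well at 264 m is 59.308 m downgradient of the peak.
√(4πDt) = 78.75 m, giving peak height M/(n_e·A·√(4πDt)) = 0.323/(0.35 × 50.8 × 78.75) = 0.0002307 kg/m³.
(x−vt)²/(4Dt) = (59.308)²/(4 × 0.704 × 701) = 1.782; exp(−1.782) = 0.1683.
C = 0.0002307 × 0.1683 = 3.88e-05 kg/m³.

3.88e-05 kg/m³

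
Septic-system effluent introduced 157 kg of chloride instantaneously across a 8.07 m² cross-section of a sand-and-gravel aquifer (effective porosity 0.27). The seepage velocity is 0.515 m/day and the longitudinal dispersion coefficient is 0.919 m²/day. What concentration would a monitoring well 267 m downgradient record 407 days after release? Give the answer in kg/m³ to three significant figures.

0.116 kg/m³

For an instantaneous plane source, C(x,t) = M/(n_e·A·√(4πDt)) · exp(−(x−vt)²/(4Dt)), with n_e·A the pore (flow) area.
Plume center vt = 0.515 × 407 = 209.605 m, so the well at 267 m is 57.395 m downgradient of the peak.
√(4πDt) = 68.56 m, giving peak height M/(n_e·A·√(4πDt)) = 157/(0.27 × 8.07 × 68.56) = 1.051 kg/m³.
(x−vt)²/(4Dt) = (57.395)²/(4 × 0.919 × 407) = 2.202; exp(−2.202) = 0.1106.
C = 1.051 × 0.1106 = 0.116 kg/m³.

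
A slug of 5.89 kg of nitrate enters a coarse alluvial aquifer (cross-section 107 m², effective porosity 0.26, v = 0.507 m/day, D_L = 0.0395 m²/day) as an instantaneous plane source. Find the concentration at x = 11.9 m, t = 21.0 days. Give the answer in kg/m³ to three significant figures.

0.0409 kg/m³

For an instantaneous plane source, C(x,t) = M/(n_e·A·√(4πDt)) · exp(−(x−vt)²/(4Dt)), with n_e·A the pore (flow) area.
Plume center vt = 0.507 × 21.0 = 10.647 m, so the well at 11.9 m is 1.253 m downgradient of the peak.
√(4πDt) = 3.229 m, giving peak height M/(n_e·A·√(4πDt)) = 5.89/(0.26 × 107 × 3.229) = 0.06557 kg/m³.
(x−vt)²/(4Dt) = (1.253)²/(4 × 0.0395 × 21.0) = 0.4732; exp(−0.4732) = 0.6230.
C = 0.06557 × 0.6230 = 0.0409 kg/m³.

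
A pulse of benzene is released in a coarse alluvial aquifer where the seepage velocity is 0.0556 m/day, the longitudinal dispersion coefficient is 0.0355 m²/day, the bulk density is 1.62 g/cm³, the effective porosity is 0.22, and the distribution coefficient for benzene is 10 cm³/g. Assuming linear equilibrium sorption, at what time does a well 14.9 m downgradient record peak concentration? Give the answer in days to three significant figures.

Retardation factor R = 1 + ρ_b·K_d/n = 1 + 1.62 × 10/0.22 = 74.64.
Sorption retards both mechanisms: v_R = v/R = 0.0007449 m/day, D_R = D/R = 0.0004756 m²/day.
Peak time from v_R²t² + 2D_R t − x² = 0: t = (√(D_R² + v_R²x²) − D_R)/v_R².
√(D_R² + v_R²x²) = √(0.0004756² + 0.0007449² × 14.9²) = 0.01111; v_R² = 5.549e-07.
t = (0.01111 − 0.0004756)/5.549e-07 = 19200 days.

19200 days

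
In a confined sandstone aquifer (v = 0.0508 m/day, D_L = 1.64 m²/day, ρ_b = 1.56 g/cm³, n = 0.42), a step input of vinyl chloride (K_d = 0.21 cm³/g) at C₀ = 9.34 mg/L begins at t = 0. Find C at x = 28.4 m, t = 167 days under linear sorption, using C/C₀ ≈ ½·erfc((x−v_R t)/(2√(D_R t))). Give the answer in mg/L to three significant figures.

Retardation factor R = 1 + ρ_b·K_d/n = 1 + 1.56 × 0.21/0.42 = 1.780.
Sorption retards both mechanisms: v_R = v/R = 0.02854 m/day, D_R = D/R = 0.9213 m²/day.
v_R·t = 0.02854 × 167 = 4.76618 m; 2√(D_R t) = 24.81 m; argument = (28.4 − 4.76618)/24.81 = 0.9526.
C = C₀ × ½·erfc(0.9526) = 9.34 × 0.08896 = 0.831 mg/L.

0.831 mg/L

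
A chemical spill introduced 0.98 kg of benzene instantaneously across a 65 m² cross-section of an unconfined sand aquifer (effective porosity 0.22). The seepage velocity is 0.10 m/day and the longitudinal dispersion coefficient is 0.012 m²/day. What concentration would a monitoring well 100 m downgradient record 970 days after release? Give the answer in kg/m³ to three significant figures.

0.00467 kg/m³

For an instantaneous plane source, C(x,t) = M/(n_e·A·√(4πDt)) · exp(−(x−vt)²/(4Dt)), with n_e·A the pore (flow) area.
Plume center vt = 0.10 × 970 = 97 m, so the well at 100 m is 3 m downgradient of the peak.
√(4πDt) = 12.09 m, giving peak height M/(n_e·A·√(4πDt)) = 0.98/(0.22 × 65 × 12.09) = 0.005668 kg/m³.
(x−vt)²/(4Dt) = (3)²/(4 × 0.012 × 970) = 0.1933; exp(−0.1933) = 0.8242.
C = 0.005668 × 0.8242 = 0.00467 kg/m³.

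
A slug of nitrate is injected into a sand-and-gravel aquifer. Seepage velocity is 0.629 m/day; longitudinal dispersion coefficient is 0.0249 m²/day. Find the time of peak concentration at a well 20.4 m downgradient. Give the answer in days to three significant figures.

For the 1D instantaneous-source solution, setting ∂C/∂t = 0 at fixed x gives v²t² + 2Dt − x² = 0, so t = (√(D² + v²x²) − D)/v².
√(D² + v²x²) = √(0.0249² + 0.629² × 20.4²) = 12.83; v² = 0.395641.
t = (12.83 − 0.0249)/0.395641 = 32.4 days (vs. the pure-advection estimate x/v = 32.4 d).

32.4 days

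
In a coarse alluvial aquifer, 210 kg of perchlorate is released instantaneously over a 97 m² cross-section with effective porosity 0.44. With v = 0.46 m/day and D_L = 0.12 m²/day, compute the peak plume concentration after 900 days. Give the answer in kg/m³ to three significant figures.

The peak of an instantaneous 1D plume sits at x = vt; there the Gaussian factor is 1 and C_max = M/(n_e·A·√(4πDt)), where n_e·A is the pore area the mass is dissolved in.
√(4πDt) = √(4π × 0.12 × 900) = 36.84 m, so C_max = 210/(0.44 × 97 × 36.84) = 0.134 kg/m³.

0.134 kg/m³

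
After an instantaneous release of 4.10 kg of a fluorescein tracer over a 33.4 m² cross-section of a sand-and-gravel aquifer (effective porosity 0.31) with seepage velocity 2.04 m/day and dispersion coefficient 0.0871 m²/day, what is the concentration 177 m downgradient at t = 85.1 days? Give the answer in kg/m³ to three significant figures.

0.0278 kg/m³

For an instantaneous plane source, C(x,t) = M/(n_e·A·√(4πDt)) · exp(−(x−vt)²/(4Dt)), with n_e·A the pore (flow) area.
Plume center vt = 2.04 × 85.1 = 173.604 m, so the well at 177 m is 3.396 m downgradient of the peak.
√(4πDt) = 9.651 m, giving peak height M/(n_e·A·√(4πDt)) = 4.10/(0.31 × 33.4 × 9.651) = 0.04103 kg/m³.
(x−vt)²/(4Dt) = (3.396)²/(4 × 0.0871 × 85.1) = 0.3890; exp(−0.3890) = 0.6777.
C = 0.04103 × 0.6777 = 0.0278 kg/m³.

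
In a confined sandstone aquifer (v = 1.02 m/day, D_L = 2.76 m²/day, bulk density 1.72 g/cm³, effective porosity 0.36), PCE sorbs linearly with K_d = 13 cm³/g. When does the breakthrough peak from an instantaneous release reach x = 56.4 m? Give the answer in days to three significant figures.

3330 days

Retardation factor R = 1 + ρ_b·K_d/n = 1 + 1.72 × 13/0.36 = 63.11.
Sorption retards both mechanisms: v_R = v/R = 0.01616 m/day, D_R = D/R = 0.04373 m²/day.
Peak time from v_R²t² + 2D_R t − x² = 0: t = (√(D_R² + v_R²x²) − D_R)/v_R².
√(D_R² + v_R²x²) = √(0.04373² + 0.01616² × 56.4²) = 0.9125; v_R² = 0.0002611.
t = (0.9125 − 0.04373)/0.0002611 = 3330 days.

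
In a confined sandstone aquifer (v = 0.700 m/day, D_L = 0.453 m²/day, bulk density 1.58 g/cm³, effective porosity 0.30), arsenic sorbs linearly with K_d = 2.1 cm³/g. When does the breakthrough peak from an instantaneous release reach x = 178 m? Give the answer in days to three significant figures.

3060 days

Retardation factor R = 1 + ρ_b·K_d/n = 1 + 1.58 × 2.1/0.30 = 12.06.
Sorption retards both mechanisms: v_R = v/R = 0.05804 m/day, D_R = D/R = 0.03756 m²/day.
Peak time from v_R²t² + 2D_R t − x² = 0: t = (√(D_R² + v_R²x²) − D_R)/v_R².
√(D_R² + v_R²x²) = √(0.03756² + 0.05804² × 178²) = 10.33; v_R² = 0.003369.
t = (10.33 − 0.03756)/0.003369 = 3060 days.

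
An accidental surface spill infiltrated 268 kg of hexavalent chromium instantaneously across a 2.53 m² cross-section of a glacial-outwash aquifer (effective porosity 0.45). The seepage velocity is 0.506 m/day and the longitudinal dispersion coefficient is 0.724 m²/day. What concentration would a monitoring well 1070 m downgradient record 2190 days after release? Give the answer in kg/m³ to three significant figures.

For an instantaneous plane source, C(x,t) = M/(n_e·A·√(4πDt)) · exp(−(x−vt)²/(4Dt)), with n_e·A the pore (flow) area.
Plume center vt = 0.506 × 2190 = 1108.14 m, so the well at 1070 m is 38.14 m upgradient of the peak.
√(4πDt) = 141.2 m, giving peak height M/(n_e·A·√(4πDt)) = 268/(0.45 × 2.53 × 141.2) = 1.667 kg/m³.
(x−vt)²/(4Dt) = (-38.14)²/(4 × 0.724 × 2190) = 0.2294; exp(−0.2294) = 0.7950.
C = 1.667 × 0.7950 = 1.33 kg/m³.

1.33 kg/m³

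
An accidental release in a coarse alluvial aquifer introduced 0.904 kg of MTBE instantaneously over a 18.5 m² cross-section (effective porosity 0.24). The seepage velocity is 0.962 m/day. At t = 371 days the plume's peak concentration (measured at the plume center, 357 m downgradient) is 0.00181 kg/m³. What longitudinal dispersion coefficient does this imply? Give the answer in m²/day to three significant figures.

At the plume center C_max = M/(n_e·A·√(4πDt)), so D = M²/(4πt·(n_e·A·C_max)²).
n_e·A·C_max = 0.24 × 18.5 × 0.00181 = 0.008036 kg/m.
D = 0.904²/(4π × 371 × 0.008036²) = 2.71 m²/day.

2.71 m²/day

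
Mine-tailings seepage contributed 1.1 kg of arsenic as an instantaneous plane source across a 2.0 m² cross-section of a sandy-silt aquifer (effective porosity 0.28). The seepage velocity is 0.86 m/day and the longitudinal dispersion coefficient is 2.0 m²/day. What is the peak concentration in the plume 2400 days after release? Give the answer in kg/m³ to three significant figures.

The peak of an instantaneous 1D plume sits at x = vt; there the Gaussian factor is 1 and C_max = M/(n_e·A·√(4πDt)), where n_e·A is the pore area the mass is dissolved in.
√(4πDt) = √(4π × 2.0 × 2400) = 245.6 m, so C_max = 1.1/(0.28 × 2.0 × 245.6) = 0.00800 kg/m³.

0.00800 kg/m³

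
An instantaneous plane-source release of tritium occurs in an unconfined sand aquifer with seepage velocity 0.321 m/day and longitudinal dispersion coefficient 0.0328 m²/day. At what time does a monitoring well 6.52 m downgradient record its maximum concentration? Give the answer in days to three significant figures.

For the 1D instantaneous-source solution, setting ∂C/∂t = 0 at fixed x gives v²t² + 2Dt − x² = 0, so t = (√(D² + v²x²) − D)/v².
√(D² + v²x²) = √(0.0328² + 0.321² × 6.52²) = 2.093; v² = 0.103041.
t = (2.093 − 0.0328)/0.103041 = 20.0 days (vs. the pure-advection estimate x/v = 20.3 d).

20.0 days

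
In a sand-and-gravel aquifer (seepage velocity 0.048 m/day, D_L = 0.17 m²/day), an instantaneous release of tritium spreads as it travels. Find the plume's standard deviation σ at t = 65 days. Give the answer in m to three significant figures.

4.70 m

Dispersive spreading gives a Gaussian with σ² = 2Dt; advection only shifts the center.
σ = √(2 × 0.17 × 65) = 4.70 m.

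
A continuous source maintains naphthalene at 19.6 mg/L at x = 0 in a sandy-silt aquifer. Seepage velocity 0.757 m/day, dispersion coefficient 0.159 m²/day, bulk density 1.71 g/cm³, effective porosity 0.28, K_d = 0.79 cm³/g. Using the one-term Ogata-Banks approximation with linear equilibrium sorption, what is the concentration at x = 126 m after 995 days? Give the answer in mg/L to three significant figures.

13.2 mg/L

Retardation factor R = 1 + ρ_b·K_d/n = 1 + 1.71 × 0.79/0.28 = 5.825.
Sorption retards both mechanisms: v_R = v/R = 0.1300 m/day, D_R = D/R = 0.02730 m²/day.
v_R·t = 0.1300 × 995 = 129.35 m; 2√(D_R t) = 10.42 m; argument = (126 − 129.35)/10.42 = -0.3215.
C = C₀ × ½·erfc(-0.3215) = 19.6 × 0.6753 = 13.2 mg/L.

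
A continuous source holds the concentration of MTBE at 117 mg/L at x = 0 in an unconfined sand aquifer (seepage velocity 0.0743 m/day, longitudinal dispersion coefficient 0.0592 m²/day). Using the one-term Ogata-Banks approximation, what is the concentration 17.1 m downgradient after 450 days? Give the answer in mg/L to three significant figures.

116 mg/L

For a continuous step input, C/C₀ ≈ ½·erfc((x−vt)/(2√(Dt))).
vt = 0.0743 × 450 = 33.435 m and 2√(Dt) = 2√(0.0592 × 450) = 10.32 m.
Argument (x−vt)/(2√(Dt)) = (17.1 − 33.435)/10.32 = -1.583; ½·erfc(-1.583) = 0.9874.
C = 117 × 0.9874 = 116 mg/L.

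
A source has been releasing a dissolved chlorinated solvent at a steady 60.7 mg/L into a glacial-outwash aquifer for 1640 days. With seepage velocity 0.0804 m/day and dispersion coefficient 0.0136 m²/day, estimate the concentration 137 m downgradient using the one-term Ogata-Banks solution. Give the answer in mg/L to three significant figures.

13.4 mg/L

For a continuous step input, C/C₀ ≈ ½·erfc((x−vt)/(2√(Dt))).
vt = 0.0804 × 1640 = 131.856 m and 2√(Dt) = 2√(0.0136 × 1640) = 9.445 m.
Argument (x−vt)/(2√(Dt)) = (137 − 131.856)/9.445 = 0.5446; ½·erfc(0.5446) = 0.2206.
C = 60.7 × 0.2206 = 13.4 mg/L.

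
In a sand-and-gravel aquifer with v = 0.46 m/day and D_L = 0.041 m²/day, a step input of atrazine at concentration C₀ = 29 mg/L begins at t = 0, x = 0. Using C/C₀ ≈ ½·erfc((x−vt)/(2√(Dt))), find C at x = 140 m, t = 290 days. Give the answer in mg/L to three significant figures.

For a continuous step input, C/C₀ ≈ ½·erfc((x−vt)/(2√(Dt))).
vt = 0.46 × 290 = 133.4 m and 2√(Dt) = 2√(0.041 × 290) = 6.896 m.
Argument (x−vt)/(2√(Dt)) = (140 − 133.4)/6.896 = 0.9571; ½·erfc(0.9571) = 0.08794.
C = 29 × 0.08794 = 2.55 mg/L.

2.55 mg/L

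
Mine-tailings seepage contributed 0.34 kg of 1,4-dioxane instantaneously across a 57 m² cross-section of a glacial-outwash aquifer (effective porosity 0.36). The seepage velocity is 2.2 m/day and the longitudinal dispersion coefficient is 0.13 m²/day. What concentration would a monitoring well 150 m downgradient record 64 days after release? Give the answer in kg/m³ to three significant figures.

For an instantaneous plane source, C(x,t) = M/(n_e·A·√(4πDt)) · exp(−(x−vt)²/(4Dt)), with n_e·A the pore (flow) area.
Plume center vt = 2.2 × 64 = 140.8 m, so the well at 150 m is 9.2 m downgradient of the peak.
√(4πDt) = 10.23 m, giving peak height M/(n_e·A·√(4πDt)) = 0.34/(0.36 × 57 × 10.23) = 0.001620 kg/m³.
(x−vt)²/(4Dt) = (9.2)²/(4 × 0.13 × 64) = 2.543; exp(−2.543) = 0.07863.
C = 0.001620 × 0.07863 = 0.000127 kg/m³.

0.000127 kg/m³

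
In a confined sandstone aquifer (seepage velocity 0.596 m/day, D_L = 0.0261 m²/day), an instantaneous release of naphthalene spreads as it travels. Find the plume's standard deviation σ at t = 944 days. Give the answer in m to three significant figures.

7.02 m

Dispersive spreading gives a Gaussian with σ² = 2Dt; advection only shifts the center.
σ = √(2 × 0.0261 × 944) = 7.02 m.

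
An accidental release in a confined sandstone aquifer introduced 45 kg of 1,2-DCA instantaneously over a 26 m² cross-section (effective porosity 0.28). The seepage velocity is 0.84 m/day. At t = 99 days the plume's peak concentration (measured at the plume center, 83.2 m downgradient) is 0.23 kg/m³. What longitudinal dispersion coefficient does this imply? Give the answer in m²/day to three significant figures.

At the plume center C_max = M/(n_e·A·√(4πDt)), so D = M²/(4πt·(n_e·A·C_max)²).
n_e·A·C_max = 0.28 × 26 × 0.23 = 1.674 kg/m.
D = 45²/(4π × 99 × 1.674²) = 0.581 m²/day.

0.581 m²/day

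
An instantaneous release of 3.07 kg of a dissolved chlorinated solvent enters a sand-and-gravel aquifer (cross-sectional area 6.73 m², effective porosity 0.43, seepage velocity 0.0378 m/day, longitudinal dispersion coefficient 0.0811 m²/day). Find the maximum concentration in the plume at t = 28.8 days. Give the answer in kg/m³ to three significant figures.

The peak of an instantaneous 1D plume sits at x = vt; there the Gaussian factor is 1 and C_max = M/(n_e·A·√(4πDt)), where n_e·A is the pore area the mass is dissolved in.
√(4πDt) = √(4π × 0.0811 × 28.8) = 5.418 m, so C_max = 3.07/(0.43 × 6.73 × 5.418) = 0.196 kg/m³.

0.196 kg/m³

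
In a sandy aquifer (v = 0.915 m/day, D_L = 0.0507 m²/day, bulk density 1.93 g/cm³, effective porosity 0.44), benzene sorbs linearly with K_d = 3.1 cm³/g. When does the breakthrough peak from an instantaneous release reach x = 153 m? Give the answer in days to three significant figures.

Retardation factor R = 1 + ρ_b·K_d/n = 1 + 1.93 × 3.1/0.44 = 14.60.
Sorption retards both mechanisms: v_R = v/R = 0.06267 m/day, D_R = D/R = 0.003473 m²/day.
Peak time from v_R²t² + 2D_R t − x² = 0: t = (√(D_R² + v_R²x²) − D_R)/v_R².
√(D_R² + v_R²x²) = √(0.003473² + 0.06267² × 153²) = 9.589; v_R² = 0.003928.
t = (9.589 − 0.003473)/0.003928 = 2440 days.

2440 days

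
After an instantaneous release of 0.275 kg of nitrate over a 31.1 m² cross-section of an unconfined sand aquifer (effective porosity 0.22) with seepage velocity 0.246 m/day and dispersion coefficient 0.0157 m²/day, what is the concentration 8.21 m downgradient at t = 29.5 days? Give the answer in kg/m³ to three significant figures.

0.0102 kg/m³

For an instantaneous plane source, C(x,t) = M/(n_e·A·√(4πDt)) · exp(−(x−vt)²/(4Dt)), with n_e·A the pore (flow) area.
Plume center vt = 0.246 × 29.5 = 7.257 m, so the well at 8.21 m is 0.953 m downgradient of the peak.
√(4πDt) = 2.412 m, giving peak height M/(n_e·A·√(4πDt)) = 0.275/(0.22 × 31.1 × 2.412) = 0.01666 kg/m³.
(x−vt)²/(4Dt) = (0.953)²/(4 × 0.0157 × 29.5) = 0.4902; exp(−0.4902) = 0.6125.
C = 0.01666 × 0.6125 = 0.0102 kg/m³.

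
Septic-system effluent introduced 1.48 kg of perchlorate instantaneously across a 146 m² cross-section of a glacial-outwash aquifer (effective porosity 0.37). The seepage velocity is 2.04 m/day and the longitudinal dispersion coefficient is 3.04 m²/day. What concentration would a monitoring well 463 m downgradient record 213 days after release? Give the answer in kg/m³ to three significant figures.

0.000222 kg/m³

For an instantaneous plane source, C(x,t) = M/(n_e·A·√(4πDt)) · exp(−(x−vt)²/(4Dt)), with n_e·A the pore (flow) area.
Plume center vt = 2.04 × 213 = 434.52 m, so the well at 463 m is 28.48 m downgradient of the peak.
√(4πDt) = 90.21 m, giving peak height M/(n_e·A·√(4πDt)) = 1.48/(0.37 × 146 × 90.21) = 0.0003037 kg/m³.
(x−vt)²/(4Dt) = (28.48)²/(4 × 3.04 × 213) = 0.3132; exp(−0.3132) = 0.7311.
C = 0.0003037 × 0.7311 = 0.000222 kg/m³.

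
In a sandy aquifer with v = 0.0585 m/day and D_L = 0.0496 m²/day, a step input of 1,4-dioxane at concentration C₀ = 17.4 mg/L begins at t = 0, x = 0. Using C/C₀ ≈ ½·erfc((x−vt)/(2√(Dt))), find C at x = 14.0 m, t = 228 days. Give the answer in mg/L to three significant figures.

For a continuous step input, C/C₀ ≈ ½·erfc((x−vt)/(2√(Dt))).
vt = 0.0585 × 228 = 13.338 m and 2√(Dt) = 2√(0.0496 × 228) = 6.726 m.
Argument (x−vt)/(2√(Dt)) = (14.0 − 13.338)/6.726 = 0.09842; ½·erfc(0.09842) = 0.4447.
C = 17.4 × 0.4447 = 7.74 mg/L.

7.74 mg/L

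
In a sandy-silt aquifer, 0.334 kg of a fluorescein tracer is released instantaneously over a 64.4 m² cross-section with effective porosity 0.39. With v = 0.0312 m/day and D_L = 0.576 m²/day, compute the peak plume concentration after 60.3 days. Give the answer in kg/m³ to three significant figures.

The peak of an instantaneous 1D plume sits at x = vt; there the Gaussian factor is 1 and C_max = M/(n_e·A·√(4πDt)), where n_e·A is the pore area the mass is dissolved in.
√(4πDt) = √(4π × 0.576 × 60.3) = 20.89 m, so C_max = 0.334/(0.39 × 64.4 × 20.89) = 0.000637 kg/m³.

0.000637 kg/m³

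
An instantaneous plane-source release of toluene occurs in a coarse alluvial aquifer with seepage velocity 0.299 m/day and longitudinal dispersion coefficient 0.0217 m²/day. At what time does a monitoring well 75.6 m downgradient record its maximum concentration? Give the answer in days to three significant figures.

For the 1D instantaneous-source solution, setting ∂C/∂t = 0 at fixed x gives v²t² + 2Dt − x² = 0, so t = (√(D² + v²x²) − D)/v².
√(D² + v²x²) = √(0.0217² + 0.299² × 75.6²) = 22.60; v² = 0.089401.
t = (22.60 − 0.0217)/0.089401 = 253 days (vs. the pure-advection estimate x/v = 253 d).

253 days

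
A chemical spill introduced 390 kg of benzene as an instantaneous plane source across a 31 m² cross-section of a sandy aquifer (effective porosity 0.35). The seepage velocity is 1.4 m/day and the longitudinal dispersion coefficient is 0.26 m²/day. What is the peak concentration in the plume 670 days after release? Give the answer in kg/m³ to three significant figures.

The peak of an instantaneous 1D plume sits at x = vt; there the Gaussian factor is 1 and C_max = M/(n_e·A·√(4πDt)), where n_e·A is the pore area the mass is dissolved in.
√(4πDt) = √(4π × 0.26 × 670) = 46.79 m, so C_max = 390/(0.35 × 31 × 46.79) = 0.768 kg/m³.

0.768 kg/m³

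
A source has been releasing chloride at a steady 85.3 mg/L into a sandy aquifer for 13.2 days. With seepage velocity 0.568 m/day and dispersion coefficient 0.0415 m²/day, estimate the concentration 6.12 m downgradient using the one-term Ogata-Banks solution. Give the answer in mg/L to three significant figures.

77.3 mg/L

For a continuous step input, C/C₀ ≈ ½·erfc((x−vt)/(2√(Dt))).
vt = 0.568 × 13.2 = 7.4976 m and 2√(Dt) = 2√(0.0415 × 13.2) = 1.480 m.
Argument (x−vt)/(2√(Dt)) = (6.12 − 7.4976)/1.480 = -0.9308; ½·erfc(-0.9308) = 0.9060.
C = 85.3 × 0.9060 = 77.3 mg/L.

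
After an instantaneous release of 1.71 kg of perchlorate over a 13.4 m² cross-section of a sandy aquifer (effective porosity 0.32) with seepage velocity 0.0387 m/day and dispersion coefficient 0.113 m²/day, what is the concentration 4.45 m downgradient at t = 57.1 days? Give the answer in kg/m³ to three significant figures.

0.0365 kg/m³

For an instantaneous plane source, C(x,t) = M/(n_e·A·√(4πDt)) · exp(−(x−vt)²/(4Dt)), with n_e·A the pore (flow) area.
Plume center vt = 0.0387 × 57.1 = 2.20977 m, so the well at 4.45 m is 2.24023 m downgradient of the peak.
√(4πDt) = 9.005 m, giving peak height M/(n_e·A·√(4πDt)) = 1.71/(0.32 × 13.4 × 9.005) = 0.04429 kg/m³.
(x−vt)²/(4Dt) = (2.24023)²/(4 × 0.113 × 57.1) = 0.1945; exp(−0.1945) = 0.8232.
C = 0.04429 × 0.8232 = 0.0365 kg/m³.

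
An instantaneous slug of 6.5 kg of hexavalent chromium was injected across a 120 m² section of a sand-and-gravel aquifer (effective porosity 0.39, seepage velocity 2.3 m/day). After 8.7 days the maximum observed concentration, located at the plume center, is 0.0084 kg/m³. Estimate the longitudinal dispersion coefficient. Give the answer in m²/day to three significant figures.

2.50 m²/day

At the plume center C_max = M/(n_e·A·√(4πDt)), so D = M²/(4πt·(n_e·A·C_max)²).
n_e·A·C_max = 0.39 × 120 × 0.0084 = 0.3931 kg/m.
D = 6.5²/(4π × 8.7 × 0.3931²) = 2.50 m²/day.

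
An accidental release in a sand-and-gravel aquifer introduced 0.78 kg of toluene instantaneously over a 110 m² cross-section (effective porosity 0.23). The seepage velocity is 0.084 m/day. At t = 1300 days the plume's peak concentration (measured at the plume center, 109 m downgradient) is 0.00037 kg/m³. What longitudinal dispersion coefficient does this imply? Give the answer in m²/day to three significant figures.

At the plume center C_max = M/(n_e·A·√(4πDt)), so D = M²/(4πt·(n_e·A·C_max)²).
n_e·A·C_max = 0.23 × 110 × 0.00037 = 0.009361 kg/m.
D = 0.78²/(4π × 1300 × 0.009361²) = 0.425 m²/day.

0.425 m²/day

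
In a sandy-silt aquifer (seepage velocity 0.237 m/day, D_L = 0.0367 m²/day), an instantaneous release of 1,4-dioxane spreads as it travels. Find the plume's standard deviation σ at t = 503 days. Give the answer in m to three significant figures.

6.08 m

Dispersive spreading gives a Gaussian with σ² = 2Dt; advection only shifts the center.
σ = √(2 × 0.0367 × 503) = 6.08 m.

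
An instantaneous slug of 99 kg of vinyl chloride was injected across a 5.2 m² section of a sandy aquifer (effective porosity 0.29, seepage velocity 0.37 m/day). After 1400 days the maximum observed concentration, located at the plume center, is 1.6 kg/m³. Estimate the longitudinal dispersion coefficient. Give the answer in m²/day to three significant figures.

0.0957 m²/day

At the plume center C_max = M/(n_e·A·√(4πDt)), so D = M²/(4πt·(n_e·A·C_max)²).
n_e·A·C_max = 0.29 × 5.2 × 1.6 = 2.413 kg/m.
D = 99²/(4π × 1400 × 2.413²) = 0.0957 m²/day.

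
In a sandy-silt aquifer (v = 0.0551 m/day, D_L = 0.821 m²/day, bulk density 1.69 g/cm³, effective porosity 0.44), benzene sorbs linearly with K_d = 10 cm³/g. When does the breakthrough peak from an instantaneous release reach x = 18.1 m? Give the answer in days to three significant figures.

Retardation factor R = 1 + ρ_b·K_d/n = 1 + 1.69 × 10/0.44 = 39.41.
Sorption retards both mechanisms: v_R = v/R = 0.001398 m/day, D_R = D/R = 0.02083 m²/day.
Peak time from v_R²t² + 2D_R t − x² = 0: t = (√(D_R² + v_R²x²) − D_R)/v_R².
√(D_R² + v_R²x²) = √(0.02083² + 0.001398² × 18.1²) = 0.03277; v_R² = 1.954e-06.
t = (0.03277 − 0.02083)/1.954e-06 = 6110 days.

6110 days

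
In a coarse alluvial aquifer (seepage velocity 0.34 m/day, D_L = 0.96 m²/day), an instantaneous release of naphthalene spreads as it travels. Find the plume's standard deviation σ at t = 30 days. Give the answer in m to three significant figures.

Dispersive spreading gives a Gaussian with σ² = 2Dt; advection only shifts the center.
σ = √(2 × 0.96 × 30) = 7.59 m.

7.59 m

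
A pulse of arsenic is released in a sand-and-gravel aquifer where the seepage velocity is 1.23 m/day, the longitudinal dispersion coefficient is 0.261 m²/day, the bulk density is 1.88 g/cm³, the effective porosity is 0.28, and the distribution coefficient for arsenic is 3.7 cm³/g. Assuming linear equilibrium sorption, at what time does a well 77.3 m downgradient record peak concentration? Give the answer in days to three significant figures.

1620 days

Retardation factor R = 1 + ρ_b·K_d/n = 1 + 1.88 × 3.7/0.28 = 25.84.
Sorption retards both mechanisms: v_R = v/R = 0.04760 m/day, D_R = D/R = 0.01010 m²/day.
Peak time from v_R²t² + 2D_R t − x² = 0: t = (√(D_R² + v_R²x²) − D_R)/v_R².
√(D_R² + v_R²x²) = √(0.01010² + 0.04760² × 77.3²) = 3.679; v_R² = 0.002266.
t = (3.679 − 0.01010)/0.002266 = 1620 days.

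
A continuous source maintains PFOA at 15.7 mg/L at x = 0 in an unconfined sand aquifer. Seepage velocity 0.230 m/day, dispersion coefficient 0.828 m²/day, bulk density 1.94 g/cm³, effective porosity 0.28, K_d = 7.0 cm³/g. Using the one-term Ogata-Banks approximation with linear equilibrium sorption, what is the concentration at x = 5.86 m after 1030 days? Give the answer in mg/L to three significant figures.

6.71 mg/L

Retardation factor R = 1 + ρ_b·K_d/n = 1 + 1.94 × 7.0/0.28 = 49.50.
Sorption retards both mechanisms: v_R = v/R = 0.004646 m/day, D_R = D/R = 0.01673 m²/day.
v_R·t = 0.004646 × 1030 = 4.78538 m; 2√(D_R t) = 8.302 m; argument = (5.86 − 4.78538)/8.302 = 0.1294.
C = C₀ × ½·erfc(0.1294) = 15.7 × 0.4274 = 6.71 mg/L.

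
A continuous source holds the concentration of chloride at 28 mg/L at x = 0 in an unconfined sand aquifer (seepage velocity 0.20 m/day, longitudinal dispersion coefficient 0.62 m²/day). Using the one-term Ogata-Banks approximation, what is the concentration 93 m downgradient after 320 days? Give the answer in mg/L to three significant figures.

For a continuous step input, C/C₀ ≈ ½·erfc((x−vt)/(2√(Dt))).
vt = 0.20 × 320 = 64 m and 2√(Dt) = 2√(0.62 × 320) = 28.17 m.
Argument (x−vt)/(2√(Dt)) = (93 − 64)/28.17 = 1.029; ½·erfc(1.029) = 0.07280.
C = 28 × 0.07280 = 2.04 mg/L.

2.04 mg/L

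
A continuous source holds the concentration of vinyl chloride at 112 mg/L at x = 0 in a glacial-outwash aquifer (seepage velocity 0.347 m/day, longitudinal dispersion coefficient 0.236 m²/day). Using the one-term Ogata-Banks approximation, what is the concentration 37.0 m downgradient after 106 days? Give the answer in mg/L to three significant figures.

54.6 mg/L

For a continuous step input, C/C₀ ≈ ½·erfc((x−vt)/(2√(Dt))).
vt = 0.347 × 106 = 36.782 m and 2√(Dt) = 2√(0.236 × 106) = 10.00 m.
Argument (x−vt)/(2√(Dt)) = (37.0 − 36.782)/10.00 = 0.02180; ½·erfc(0.02180) = 0.4877.
C = 112 × 0.4877 = 54.6 mg/L.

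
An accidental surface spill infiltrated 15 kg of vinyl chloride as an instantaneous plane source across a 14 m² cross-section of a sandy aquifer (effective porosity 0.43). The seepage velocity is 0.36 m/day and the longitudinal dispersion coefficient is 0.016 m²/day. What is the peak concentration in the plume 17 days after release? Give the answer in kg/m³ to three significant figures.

1.35 kg/m³

The peak of an instantaneous 1D plume sits at x = vt; there the Gaussian factor is 1 and C_max = M/(n_e·A·√(4πDt)), where n_e·A is the pore area the mass is dissolved in.
√(4πDt) = √(4π × 0.016 × 17) = 1.849 m, so C_max = 15/(0.43 × 14 × 1.849) = 1.35 kg/m³.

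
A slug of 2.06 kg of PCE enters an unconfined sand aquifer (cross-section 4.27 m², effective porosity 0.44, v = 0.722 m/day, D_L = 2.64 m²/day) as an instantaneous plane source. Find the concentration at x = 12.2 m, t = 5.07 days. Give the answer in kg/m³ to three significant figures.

For an instantaneous plane source, C(x,t) = M/(n_e·A·√(4πDt)) · exp(−(x−vt)²/(4Dt)), with n_e·A the pore (flow) area.
Plume center vt = 0.722 × 5.07 = 3.66054 m, so the well at 12.2 m is 8.53946 m downgradient of the peak.
√(4πDt) = 12.97 m, giving peak height M/(n_e·A·√(4πDt)) = 2.06/(0.44 × 4.27 × 12.97) = 0.08454 kg/m³.
(x−vt)²/(4Dt) = (8.53946)²/(4 × 2.64 × 5.07) = 1.362; exp(−1.362) = 0.2561.
C = 0.08454 × 0.2561 = 0.0217 kg/m³.

0.0217 kg/m³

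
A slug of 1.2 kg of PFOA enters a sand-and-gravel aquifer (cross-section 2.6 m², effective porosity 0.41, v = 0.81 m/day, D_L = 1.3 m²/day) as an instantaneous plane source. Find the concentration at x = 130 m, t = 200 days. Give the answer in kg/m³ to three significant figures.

For an instantaneous plane source, C(x,t) = M/(n_e·A·√(4πDt)) · exp(−(x−vt)²/(4Dt)), with n_e·A the pore (flow) area.
Plume center vt = 0.81 × 200 = 162 m, so the well at 130 m is 32 m upgradient of the peak.
√(4πDt) = 57.16 m, giving peak height M/(n_e·A·√(4πDt)) = 1.2/(0.41 × 2.6 × 57.16) = 0.01969 kg/m³.
(x−vt)²/(4Dt) = (-32)²/(4 × 1.3 × 200) = 0.9846; exp(−0.9846) = 0.3736.
C = 0.01969 × 0.3736 = 0.00736 kg/m³.

0.00736 kg/m³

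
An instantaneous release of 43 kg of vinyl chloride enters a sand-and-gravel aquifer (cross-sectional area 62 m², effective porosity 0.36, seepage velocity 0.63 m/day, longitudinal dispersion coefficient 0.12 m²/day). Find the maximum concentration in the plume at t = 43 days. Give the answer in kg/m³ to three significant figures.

The peak of an instantaneous 1D plume sits at x = vt; there the Gaussian factor is 1 and C_max = M/(n_e·A·√(4πDt)), where n_e·A is the pore area the mass is dissolved in.
√(4πDt) = √(4π × 0.12 × 43) = 8.052 m, so C_max = 43/(0.36 × 62 × 8.052) = 0.239 kg/m³.

0.239 kg/m³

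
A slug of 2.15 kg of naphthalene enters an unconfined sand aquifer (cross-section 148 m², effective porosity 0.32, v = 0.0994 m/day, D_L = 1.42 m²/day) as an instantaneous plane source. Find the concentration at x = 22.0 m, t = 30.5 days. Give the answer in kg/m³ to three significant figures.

For an instantaneous plane source, C(x,t) = M/(n_e·A·√(4πDt)) · exp(−(x−vt)²/(4Dt)), with n_e·A the pore (flow) area.
Plume center vt = 0.0994 × 30.5 = 3.0317 m, so the well at 22.0 m is 18.9683 m downgradient of the peak.
√(4πDt) = 23.33 m, giving peak height M/(n_e·A·√(4πDt)) = 2.15/(0.32 × 148 × 23.33) = 0.001946 kg/m³.
(x−vt)²/(4Dt) = (18.9683)²/(4 × 1.42 × 30.5) = 2.077; exp(−2.077) = 0.1253.
C = 0.001946 × 0.1253 = 0.000244 kg/m³.

0.000244 kg/m³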